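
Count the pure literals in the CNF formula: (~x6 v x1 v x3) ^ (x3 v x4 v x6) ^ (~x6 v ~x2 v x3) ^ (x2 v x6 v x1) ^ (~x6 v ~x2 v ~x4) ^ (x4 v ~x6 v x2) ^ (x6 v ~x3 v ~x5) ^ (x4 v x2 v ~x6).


A pure literal appears in only one polarity across all clauses.
Pure literals: x1 (positive only), x5 (negative only).
Count = 2.

2


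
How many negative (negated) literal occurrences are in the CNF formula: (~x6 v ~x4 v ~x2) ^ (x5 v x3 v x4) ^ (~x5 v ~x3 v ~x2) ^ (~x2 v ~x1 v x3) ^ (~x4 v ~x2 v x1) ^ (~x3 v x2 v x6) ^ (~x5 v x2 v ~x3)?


Scan each clause for negated literals.
Clause 1: 3 negative; Clause 2: 0 negative; Clause 3: 3 negative; Clause 4: 2 negative; Clause 5: 2 negative; Clause 6: 1 negative; Clause 7: 2 negative.
Total negative literal occurrences = 13.

13


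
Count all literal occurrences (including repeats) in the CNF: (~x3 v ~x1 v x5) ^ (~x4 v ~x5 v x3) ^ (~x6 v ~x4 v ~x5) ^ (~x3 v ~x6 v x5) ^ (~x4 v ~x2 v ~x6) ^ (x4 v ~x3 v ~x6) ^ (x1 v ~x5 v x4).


Clause lengths: 3, 3, 3, 3, 3, 3, 3.
Sum = 3 + 3 + 3 + 3 + 3 + 3 + 3 = 21.

21


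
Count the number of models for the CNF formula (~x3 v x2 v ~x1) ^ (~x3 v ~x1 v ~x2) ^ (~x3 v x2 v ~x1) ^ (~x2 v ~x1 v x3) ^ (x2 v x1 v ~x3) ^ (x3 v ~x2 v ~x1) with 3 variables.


Enumerate all 8 truth assignments over 3 variables.
Test each against every clause.
Satisfying assignments found: 4.

4


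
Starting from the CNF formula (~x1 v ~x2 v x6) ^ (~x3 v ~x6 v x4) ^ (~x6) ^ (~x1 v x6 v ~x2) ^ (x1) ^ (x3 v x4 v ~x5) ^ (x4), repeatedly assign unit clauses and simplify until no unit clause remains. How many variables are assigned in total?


Unit propagation repeatedly assigns the literal in any unit clause, then simplifies.
Assignments in order: x6 = F, x1 = T, x2 = F, x4 = T.
No further unit clauses remain.
Total variables assigned = 4.

4


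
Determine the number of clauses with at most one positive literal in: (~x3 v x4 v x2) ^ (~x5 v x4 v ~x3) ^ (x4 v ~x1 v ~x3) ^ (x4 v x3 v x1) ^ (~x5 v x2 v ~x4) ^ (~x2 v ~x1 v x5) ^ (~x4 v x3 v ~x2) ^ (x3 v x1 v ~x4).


A Horn clause has at most one positive literal.
Clause 1: 2 positive lit(s) -> not Horn
Clause 2: 1 positive lit(s) -> Horn
Clause 3: 1 positive lit(s) -> Horn
Clause 4: 3 positive lit(s) -> not Horn
Clause 5: 1 positive lit(s) -> Horn
Clause 6: 1 positive lit(s) -> Horn
Clause 7: 1 positive lit(s) -> Horn
Clause 8: 2 positive lit(s) -> not Horn
Total Horn clauses = 5.

5


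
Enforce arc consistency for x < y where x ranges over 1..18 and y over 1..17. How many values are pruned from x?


For the constraint x < y, x needs a supporting value in y's domain.
x can be at most 16 (one less than y's maximum).
Valid x values from domain: 16 out of 18.
Pruned = 18 - 16 = 2.

2


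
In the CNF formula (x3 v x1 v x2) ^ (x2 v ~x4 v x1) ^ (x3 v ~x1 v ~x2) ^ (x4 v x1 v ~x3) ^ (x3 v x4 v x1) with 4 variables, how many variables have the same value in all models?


Find all satisfying assignments: 8 model(s).
Check which variables have the same value in every model.
No variable is fixed across all models.
Backbone size = 0.

0


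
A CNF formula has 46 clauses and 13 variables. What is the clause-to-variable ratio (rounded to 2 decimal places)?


Clause-to-variable ratio = clauses / variables.
46 / 13 = 3.54.

3.54


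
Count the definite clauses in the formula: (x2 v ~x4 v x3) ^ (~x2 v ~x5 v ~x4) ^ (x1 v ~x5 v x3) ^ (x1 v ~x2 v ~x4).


A definite clause has exactly one positive literal.
Clause 1: 2 positive -> not definite
Clause 2: 0 positive -> not definite
Clause 3: 2 positive -> not definite
Clause 4: 1 positive -> definite
Definite clause count = 1.

1


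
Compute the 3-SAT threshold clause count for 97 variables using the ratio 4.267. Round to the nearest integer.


The 3-SAT phase transition occurs at approximately 4.267 clauses per variable.
m = 4.267 * 97 = 413.899.
Rounded to nearest integer: 414.

414


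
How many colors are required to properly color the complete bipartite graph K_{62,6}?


K_{62,6} is bipartite by definition: the two parts are independent sets, with every edge crossing between them.
Color all vertices in one part with color 1 and all vertices in the other part with color 2.
Since the graph has at least one edge, one color does not suffice.
Chromatic number = 2.

2


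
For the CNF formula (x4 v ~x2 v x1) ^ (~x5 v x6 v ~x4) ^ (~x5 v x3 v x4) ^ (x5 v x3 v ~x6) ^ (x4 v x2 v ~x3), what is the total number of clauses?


Each group enclosed in parentheses joined by ^ is one clause.
Counting the conjuncts: 5 clauses.

5


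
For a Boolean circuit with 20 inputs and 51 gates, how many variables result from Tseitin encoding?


The Tseitin transformation introduces one auxiliary variable per gate.
Total variables = inputs + gates = 20 + 51 = 71.

71


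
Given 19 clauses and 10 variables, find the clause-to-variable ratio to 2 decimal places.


Clause-to-variable ratio = clauses / variables.
19 / 10 = 1.9.

1.9


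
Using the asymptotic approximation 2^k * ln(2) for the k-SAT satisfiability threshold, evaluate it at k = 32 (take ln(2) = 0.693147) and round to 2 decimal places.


Using the asymptotic formula: threshold ~ 2^k * ln(2).
2^32 = 4294967296.
4294967296 * 0.693147 = 2977043696.32.

2977043696.32


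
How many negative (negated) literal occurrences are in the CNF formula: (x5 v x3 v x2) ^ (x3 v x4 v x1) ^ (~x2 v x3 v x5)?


Scan each clause for negated literals.
Clause 1: 0 negative; Clause 2: 0 negative; Clause 3: 1 negative.
Total negative literal occurrences = 1.

1


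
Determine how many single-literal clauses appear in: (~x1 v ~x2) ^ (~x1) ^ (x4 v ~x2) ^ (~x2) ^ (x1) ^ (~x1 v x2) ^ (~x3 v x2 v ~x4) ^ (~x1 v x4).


A unit clause contains exactly one literal.
Unit clauses found: (~x1), (~x2), (x1).
Count = 3.

3


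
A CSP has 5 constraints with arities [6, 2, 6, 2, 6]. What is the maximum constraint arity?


The arities are: 6, 2, 6, 2, 6.
Scan for the maximum value.
Maximum arity = 6.

6


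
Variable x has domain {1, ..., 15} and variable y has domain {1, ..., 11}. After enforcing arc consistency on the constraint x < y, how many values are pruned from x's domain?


For the constraint x < y, x needs a supporting value in y's domain.
x can be at most 10 (one less than y's maximum).
Valid x values from domain: 10 out of 15.
Pruned = 15 - 10 = 5.

5


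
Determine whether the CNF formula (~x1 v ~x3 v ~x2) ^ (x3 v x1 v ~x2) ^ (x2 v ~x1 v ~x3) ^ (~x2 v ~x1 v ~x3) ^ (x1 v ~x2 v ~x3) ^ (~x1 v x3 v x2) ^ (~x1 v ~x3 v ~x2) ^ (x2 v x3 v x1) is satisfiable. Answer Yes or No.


Check all 8 possible truth assignments.
Number of satisfying assignments found: 2.
The formula is satisfiable.

Yes


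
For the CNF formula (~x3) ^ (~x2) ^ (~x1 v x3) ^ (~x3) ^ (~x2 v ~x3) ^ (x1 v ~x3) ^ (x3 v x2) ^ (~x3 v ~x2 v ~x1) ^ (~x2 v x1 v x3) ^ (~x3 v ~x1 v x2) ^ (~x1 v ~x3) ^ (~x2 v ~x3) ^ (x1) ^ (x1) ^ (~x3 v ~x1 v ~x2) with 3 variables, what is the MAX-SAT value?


Enumerate all 8 truth assignments.
For each, count how many of the 15 clauses are satisfied.
The formula is not fully satisfiable, so the maximum is below 15.
Maximum simultaneously satisfiable clauses = 13.

13


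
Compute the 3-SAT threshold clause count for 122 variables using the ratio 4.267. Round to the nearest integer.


The 3-SAT phase transition occurs at approximately 4.267 clauses per variable.
m = 4.267 * 122 = 520.574.
Rounded to nearest integer: 521.

521


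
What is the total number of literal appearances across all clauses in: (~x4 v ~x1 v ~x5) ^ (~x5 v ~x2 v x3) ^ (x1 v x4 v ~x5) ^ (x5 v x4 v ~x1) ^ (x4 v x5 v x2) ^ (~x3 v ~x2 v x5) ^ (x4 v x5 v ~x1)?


Clause lengths: 3, 3, 3, 3, 3, 3, 3.
Sum = 3 + 3 + 3 + 3 + 3 + 3 + 3 = 21.

21


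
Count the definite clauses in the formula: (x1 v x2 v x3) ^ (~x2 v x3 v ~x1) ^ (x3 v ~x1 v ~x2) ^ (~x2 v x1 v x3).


A definite clause has exactly one positive literal.
Clause 1: 3 positive -> not definite
Clause 2: 1 positive -> definite
Clause 3: 1 positive -> definite
Clause 4: 2 positive -> not definite
Definite clause count = 2.

2


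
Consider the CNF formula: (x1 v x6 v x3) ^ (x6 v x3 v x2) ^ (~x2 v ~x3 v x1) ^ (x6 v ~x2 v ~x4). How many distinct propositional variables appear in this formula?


Identify each distinct variable in the formula.
Variables found: x1, x2, x3, x4, x6.
Total distinct variables = 5.

5


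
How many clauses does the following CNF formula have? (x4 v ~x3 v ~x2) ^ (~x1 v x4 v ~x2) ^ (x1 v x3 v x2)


Each group enclosed in parentheses joined by ^ is one clause.
Counting the conjuncts: 3 clauses.

3


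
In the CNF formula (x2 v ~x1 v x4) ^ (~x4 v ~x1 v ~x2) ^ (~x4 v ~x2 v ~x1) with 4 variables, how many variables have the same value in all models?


Find all satisfying assignments: 12 model(s).
Check which variables have the same value in every model.
No variable is fixed across all models.
Backbone size = 0.

0


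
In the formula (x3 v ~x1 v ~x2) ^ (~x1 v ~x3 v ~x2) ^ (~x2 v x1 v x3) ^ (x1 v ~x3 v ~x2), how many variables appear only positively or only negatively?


A pure literal appears in only one polarity across all clauses.
Pure literals: x2 (negative only).
Count = 1.

1


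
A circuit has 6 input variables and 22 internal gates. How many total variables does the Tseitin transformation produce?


The Tseitin transformation introduces one auxiliary variable per gate.
Total variables = inputs + gates = 6 + 22 = 28.

28


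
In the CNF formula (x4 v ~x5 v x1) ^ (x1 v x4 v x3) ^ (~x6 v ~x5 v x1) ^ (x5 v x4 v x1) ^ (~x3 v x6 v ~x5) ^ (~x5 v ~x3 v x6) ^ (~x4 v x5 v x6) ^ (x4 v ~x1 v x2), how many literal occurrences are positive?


Scan each clause for unnegated literals.
Clause 1: 2 positive; Clause 2: 3 positive; Clause 3: 1 positive; Clause 4: 3 positive; Clause 5: 1 positive; Clause 6: 1 positive; Clause 7: 2 positive; Clause 8: 2 positive.
Total positive literal occurrences = 15.

15


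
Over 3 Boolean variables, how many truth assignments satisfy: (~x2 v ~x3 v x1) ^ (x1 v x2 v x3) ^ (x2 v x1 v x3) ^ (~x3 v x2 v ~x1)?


Enumerate all 8 truth assignments over 3 variables.
Test each against every clause.
Satisfying assignments found: 5.

5


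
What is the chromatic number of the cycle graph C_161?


An odd cycle cannot be 2-colored: alternating two colors around the cycle returns to the start with a conflict.
Since 161 is odd, three colors are required (and three suffice).
Chromatic number = 3.

3


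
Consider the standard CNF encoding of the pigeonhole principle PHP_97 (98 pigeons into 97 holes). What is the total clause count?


The PHP encoding has two parts:
1) At-least-one-hole clauses: 98 (one per pigeon, each with 97 literals).
2) At-most-one-pigeon-per-hole clauses: 97 holes * C(98,2) = 97 * 4753 = 461041.
Total clauses = 98 + 461041 = 461139.

461139


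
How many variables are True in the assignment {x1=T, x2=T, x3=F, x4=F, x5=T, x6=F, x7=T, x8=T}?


The weight is the number of variables assigned True.
True variables: x1, x2, x5, x7, x8.
Weight = 5.

5


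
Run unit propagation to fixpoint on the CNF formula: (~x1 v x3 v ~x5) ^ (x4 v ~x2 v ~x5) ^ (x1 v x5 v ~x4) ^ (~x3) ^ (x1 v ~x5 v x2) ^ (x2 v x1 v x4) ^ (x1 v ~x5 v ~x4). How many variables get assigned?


Unit propagation repeatedly assigns the literal in any unit clause, then simplifies.
Assignments in order: x3 = F.
No further unit clauses remain.
Total variables assigned = 1.

1


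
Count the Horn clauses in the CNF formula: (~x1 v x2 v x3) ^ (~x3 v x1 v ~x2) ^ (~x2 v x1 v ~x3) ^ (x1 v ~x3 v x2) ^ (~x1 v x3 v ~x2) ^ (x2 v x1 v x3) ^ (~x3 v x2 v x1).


A Horn clause has at most one positive literal.
Clause 1: 2 positive lit(s) -> not Horn
Clause 2: 1 positive lit(s) -> Horn
Clause 3: 1 positive lit(s) -> Horn
Clause 4: 2 positive lit(s) -> not Horn
Clause 5: 1 positive lit(s) -> Horn
Clause 6: 3 positive lit(s) -> not Horn
Clause 7: 2 positive lit(s) -> not Horn
Total Horn clauses = 3.

3


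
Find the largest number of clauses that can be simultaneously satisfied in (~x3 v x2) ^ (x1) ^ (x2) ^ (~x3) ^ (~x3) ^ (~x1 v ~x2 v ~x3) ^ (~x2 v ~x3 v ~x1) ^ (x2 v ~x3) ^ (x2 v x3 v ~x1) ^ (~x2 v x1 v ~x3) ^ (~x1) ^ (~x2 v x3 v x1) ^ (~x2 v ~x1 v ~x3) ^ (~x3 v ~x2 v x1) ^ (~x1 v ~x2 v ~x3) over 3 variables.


Enumerate all 8 truth assignments.
For each, count how many of the 15 clauses are satisfied.
The formula is not fully satisfiable, so the maximum is below 15.
Maximum simultaneously satisfiable clauses = 14.

14


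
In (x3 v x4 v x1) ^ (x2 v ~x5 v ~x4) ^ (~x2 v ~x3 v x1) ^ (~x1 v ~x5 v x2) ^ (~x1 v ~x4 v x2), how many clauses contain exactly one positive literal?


A definite clause has exactly one positive literal.
Clause 1: 3 positive -> not definite
Clause 2: 1 positive -> definite
Clause 3: 1 positive -> definite
Clause 4: 1 positive -> definite
Clause 5: 1 positive -> definite
Definite clause count = 4.

4


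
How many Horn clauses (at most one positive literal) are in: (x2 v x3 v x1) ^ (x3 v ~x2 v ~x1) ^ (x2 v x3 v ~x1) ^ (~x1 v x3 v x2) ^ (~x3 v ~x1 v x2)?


A Horn clause has at most one positive literal.
Clause 1: 3 positive lit(s) -> not Horn
Clause 2: 1 positive lit(s) -> Horn
Clause 3: 2 positive lit(s) -> not Horn
Clause 4: 2 positive lit(s) -> not Horn
Clause 5: 1 positive lit(s) -> Horn
Total Horn clauses = 2.

2


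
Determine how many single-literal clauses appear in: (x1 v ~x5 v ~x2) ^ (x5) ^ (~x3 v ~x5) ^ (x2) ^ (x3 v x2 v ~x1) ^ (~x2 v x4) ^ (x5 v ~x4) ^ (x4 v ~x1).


A unit clause contains exactly one literal.
Unit clauses found: (x5), (x2).
Count = 2.

2


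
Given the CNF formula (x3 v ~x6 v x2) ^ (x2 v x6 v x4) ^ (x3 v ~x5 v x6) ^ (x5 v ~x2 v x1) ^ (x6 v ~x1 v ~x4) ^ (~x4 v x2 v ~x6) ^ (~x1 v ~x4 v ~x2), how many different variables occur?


Identify each distinct variable in the formula.
Variables found: x1, x2, x3, x4, x5, x6.
Total distinct variables = 6.

6


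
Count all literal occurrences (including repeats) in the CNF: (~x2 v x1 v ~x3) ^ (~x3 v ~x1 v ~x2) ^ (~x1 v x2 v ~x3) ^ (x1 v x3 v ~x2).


Clause lengths: 3, 3, 3, 3.
Sum = 3 + 3 + 3 + 3 = 12.

12


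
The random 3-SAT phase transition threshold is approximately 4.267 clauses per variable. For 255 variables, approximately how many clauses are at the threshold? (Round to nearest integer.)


The 3-SAT phase transition occurs at approximately 4.267 clauses per variable.
m = 4.267 * 255 = 1088.085.
Rounded to nearest integer: 1088.

1088


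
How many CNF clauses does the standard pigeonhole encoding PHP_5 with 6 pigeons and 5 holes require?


The PHP encoding has two parts:
1) At-least-one-hole clauses: 6 (one per pigeon, each with 5 literals).
2) At-most-one-pigeon-per-hole clauses: 5 holes * C(6,2) = 5 * 15 = 75.
Total clauses = 6 + 75 = 81.

81


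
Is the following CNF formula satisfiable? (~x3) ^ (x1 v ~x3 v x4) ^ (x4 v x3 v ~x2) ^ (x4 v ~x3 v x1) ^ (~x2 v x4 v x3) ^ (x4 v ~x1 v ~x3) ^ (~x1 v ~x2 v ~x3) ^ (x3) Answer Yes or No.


Check all 16 possible truth assignments.
Number of satisfying assignments found: 0.
The formula is unsatisfiable.

No


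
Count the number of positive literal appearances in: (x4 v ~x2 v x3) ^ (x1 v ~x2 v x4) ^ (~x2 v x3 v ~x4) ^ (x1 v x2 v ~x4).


Scan each clause for unnegated literals.
Clause 1: 2 positive; Clause 2: 2 positive; Clause 3: 1 positive; Clause 4: 2 positive.
Total positive literal occurrences = 7.

7


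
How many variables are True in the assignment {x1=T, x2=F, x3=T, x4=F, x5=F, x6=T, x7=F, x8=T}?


The weight is the number of variables assigned True.
True variables: x1, x3, x6, x8.
Weight = 4.

4


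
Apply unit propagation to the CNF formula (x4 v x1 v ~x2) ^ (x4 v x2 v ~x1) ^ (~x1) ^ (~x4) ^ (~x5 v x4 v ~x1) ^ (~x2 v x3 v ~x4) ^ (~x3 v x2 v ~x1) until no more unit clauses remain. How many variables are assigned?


Unit propagation repeatedly assigns the literal in any unit clause, then simplifies.
Assignments in order: x1 = F, x4 = F, x2 = F.
No further unit clauses remain.
Total variables assigned = 3.

3


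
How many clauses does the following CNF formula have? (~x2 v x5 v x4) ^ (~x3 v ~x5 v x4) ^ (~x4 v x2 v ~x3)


Each group enclosed in parentheses joined by ^ is one clause.
Counting the conjuncts: 3 clauses.

3


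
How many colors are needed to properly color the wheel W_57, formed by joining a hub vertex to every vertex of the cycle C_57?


W_57 consists of the cycle C_57 together with a hub vertex adjacent to every cycle vertex.
The cycle C_57 needs 3 colors (odd cycle -> 3).
The hub is adjacent to every cycle vertex, so it must receive a new color distinct from all of them.
Chromatic number = 3 + 1 = 4.

4


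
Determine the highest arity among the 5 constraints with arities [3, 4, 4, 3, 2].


The arities are: 3, 4, 4, 3, 2.
Scan for the maximum value.
Maximum arity = 4.

4


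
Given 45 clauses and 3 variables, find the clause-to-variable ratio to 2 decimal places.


Clause-to-variable ratio = clauses / variables.
45 / 3 = 15.0.

15.0


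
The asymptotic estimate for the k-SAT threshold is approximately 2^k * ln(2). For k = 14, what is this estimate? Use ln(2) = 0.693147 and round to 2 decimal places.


Using the asymptotic formula: threshold ~ 2^k * ln(2).
2^14 = 16384.
16384 * 0.693147 = 11356.52.

11356.52


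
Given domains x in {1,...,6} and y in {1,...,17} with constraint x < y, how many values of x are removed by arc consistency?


For the constraint x < y, x needs a supporting value in y's domain.
x can be at most 16 (one less than y's maximum).
Valid x values from domain: 6 out of 6.
Pruned = 6 - 6 = 0.

0


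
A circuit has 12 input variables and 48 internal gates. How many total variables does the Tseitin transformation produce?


The Tseitin transformation introduces one auxiliary variable per gate.
Total variables = inputs + gates = 12 + 48 = 60.

60


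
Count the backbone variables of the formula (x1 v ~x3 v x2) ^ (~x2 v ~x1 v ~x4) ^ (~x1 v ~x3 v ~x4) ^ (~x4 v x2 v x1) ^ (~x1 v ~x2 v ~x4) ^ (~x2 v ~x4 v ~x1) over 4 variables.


Find all satisfying assignments: 10 model(s).
Check which variables have the same value in every model.
No variable is fixed across all models.
Backbone size = 0.

0


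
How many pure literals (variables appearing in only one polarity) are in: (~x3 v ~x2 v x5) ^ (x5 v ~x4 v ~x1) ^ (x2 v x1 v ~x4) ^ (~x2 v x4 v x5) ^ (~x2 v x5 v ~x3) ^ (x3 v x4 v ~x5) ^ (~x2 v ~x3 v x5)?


A pure literal appears in only one polarity across all clauses.
No pure literals found.
Count = 0.

0


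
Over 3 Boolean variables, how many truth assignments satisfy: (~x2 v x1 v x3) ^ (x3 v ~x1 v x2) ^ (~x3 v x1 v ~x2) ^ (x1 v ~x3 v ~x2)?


Enumerate all 8 truth assignments over 3 variables.
Test each against every clause.
Satisfying assignments found: 5.

5


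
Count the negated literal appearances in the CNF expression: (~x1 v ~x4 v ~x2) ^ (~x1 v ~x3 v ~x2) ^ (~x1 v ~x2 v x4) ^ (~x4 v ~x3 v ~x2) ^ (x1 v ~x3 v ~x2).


Scan each clause for negated literals.
Clause 1: 3 negative; Clause 2: 3 negative; Clause 3: 2 negative; Clause 4: 3 negative; Clause 5: 2 negative.
Total negative literal occurrences = 13.

13


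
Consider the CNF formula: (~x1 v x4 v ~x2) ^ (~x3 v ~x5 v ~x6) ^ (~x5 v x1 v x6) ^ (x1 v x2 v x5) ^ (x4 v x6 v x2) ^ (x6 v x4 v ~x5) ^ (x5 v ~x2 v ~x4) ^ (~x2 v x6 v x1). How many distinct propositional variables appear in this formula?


Identify each distinct variable in the formula.
Variables found: x1, x2, x3, x4, x5, x6.
Total distinct variables = 6.

6


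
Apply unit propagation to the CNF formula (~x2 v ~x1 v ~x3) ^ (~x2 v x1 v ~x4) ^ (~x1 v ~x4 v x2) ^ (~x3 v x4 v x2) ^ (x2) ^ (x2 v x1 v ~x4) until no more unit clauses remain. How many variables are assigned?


Unit propagation repeatedly assigns the literal in any unit clause, then simplifies.
Assignments in order: x2 = T.
No further unit clauses remain.
Total variables assigned = 1.

1


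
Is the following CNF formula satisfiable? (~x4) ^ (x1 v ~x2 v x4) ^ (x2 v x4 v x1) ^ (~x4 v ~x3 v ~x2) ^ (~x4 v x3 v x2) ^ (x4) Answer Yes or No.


Check all 16 possible truth assignments.
Number of satisfying assignments found: 0.
The formula is unsatisfiable.

No


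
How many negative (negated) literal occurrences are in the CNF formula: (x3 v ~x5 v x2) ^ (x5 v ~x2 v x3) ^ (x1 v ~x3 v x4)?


Scan each clause for negated literals.
Clause 1: 1 negative; Clause 2: 1 negative; Clause 3: 1 negative.
Total negative literal occurrences = 3.

3


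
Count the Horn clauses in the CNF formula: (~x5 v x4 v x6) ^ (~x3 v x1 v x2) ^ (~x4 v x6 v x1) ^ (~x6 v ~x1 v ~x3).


A Horn clause has at most one positive literal.
Clause 1: 2 positive lit(s) -> not Horn
Clause 2: 2 positive lit(s) -> not Horn
Clause 3: 2 positive lit(s) -> not Horn
Clause 4: 0 positive lit(s) -> Horn
Total Horn clauses = 1.

1


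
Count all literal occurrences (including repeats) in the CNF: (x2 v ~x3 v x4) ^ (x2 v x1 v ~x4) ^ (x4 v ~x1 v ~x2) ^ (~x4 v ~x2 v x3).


Clause lengths: 3, 3, 3, 3.
Sum = 3 + 3 + 3 + 3 = 12.

12


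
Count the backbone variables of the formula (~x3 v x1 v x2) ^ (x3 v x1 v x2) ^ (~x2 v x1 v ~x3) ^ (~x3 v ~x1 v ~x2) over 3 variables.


Find all satisfying assignments: 4 model(s).
Check which variables have the same value in every model.
No variable is fixed across all models.
Backbone size = 0.

0


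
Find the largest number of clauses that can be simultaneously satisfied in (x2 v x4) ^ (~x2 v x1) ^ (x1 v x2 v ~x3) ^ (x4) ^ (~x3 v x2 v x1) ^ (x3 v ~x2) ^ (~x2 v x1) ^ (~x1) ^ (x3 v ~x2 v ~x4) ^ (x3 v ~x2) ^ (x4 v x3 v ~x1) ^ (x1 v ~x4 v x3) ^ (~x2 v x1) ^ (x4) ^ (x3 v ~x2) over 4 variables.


Enumerate all 16 truth assignments.
For each, count how many of the 15 clauses are satisfied.
The formula is not fully satisfiable, so the maximum is below 15.
Maximum simultaneously satisfiable clauses = 14.

14


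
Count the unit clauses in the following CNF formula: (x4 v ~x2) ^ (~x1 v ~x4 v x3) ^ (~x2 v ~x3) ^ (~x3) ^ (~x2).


A unit clause contains exactly one literal.
Unit clauses found: (~x3), (~x2).
Count = 2.

2


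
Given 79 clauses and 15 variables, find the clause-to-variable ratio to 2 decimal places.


Clause-to-variable ratio = clauses / variables.
79 / 15 = 5.27.

5.27


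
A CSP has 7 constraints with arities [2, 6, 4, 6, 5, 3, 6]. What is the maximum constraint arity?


The arities are: 2, 6, 4, 6, 5, 3, 6.
Scan for the maximum value.
Maximum arity = 6.

6


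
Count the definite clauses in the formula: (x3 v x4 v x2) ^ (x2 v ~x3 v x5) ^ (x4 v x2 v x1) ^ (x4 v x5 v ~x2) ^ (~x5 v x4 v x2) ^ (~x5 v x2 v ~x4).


A definite clause has exactly one positive literal.
Clause 1: 3 positive -> not definite
Clause 2: 2 positive -> not definite
Clause 3: 3 positive -> not definite
Clause 4: 2 positive -> not definite
Clause 5: 2 positive -> not definite
Clause 6: 1 positive -> definite
Definite clause count = 1.

1


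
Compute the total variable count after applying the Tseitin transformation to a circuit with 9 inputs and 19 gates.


The Tseitin transformation introduces one auxiliary variable per gate.
Total variables = inputs + gates = 9 + 19 = 28.

28


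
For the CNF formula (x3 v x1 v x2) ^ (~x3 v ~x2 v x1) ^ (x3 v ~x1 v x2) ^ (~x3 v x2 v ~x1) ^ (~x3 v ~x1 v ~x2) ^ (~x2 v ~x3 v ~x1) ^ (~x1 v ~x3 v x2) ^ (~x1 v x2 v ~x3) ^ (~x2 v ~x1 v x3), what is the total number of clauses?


Each group enclosed in parentheses joined by ^ is one clause.
Counting the conjuncts: 9 clauses.

9


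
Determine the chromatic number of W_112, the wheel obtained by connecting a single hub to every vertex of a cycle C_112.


W_112 consists of the cycle C_112 together with a hub vertex adjacent to every cycle vertex.
The cycle C_112 needs 2 colors (even cycle -> 2).
The hub is adjacent to every cycle vertex, so it must receive a new color distinct from all of them.
Chromatic number = 2 + 1 = 3.

3


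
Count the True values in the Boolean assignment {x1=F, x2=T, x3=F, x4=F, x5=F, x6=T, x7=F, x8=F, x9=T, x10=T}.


The weight is the number of variables assigned True.
True variables: x2, x6, x9, x10.
Weight = 4.

4


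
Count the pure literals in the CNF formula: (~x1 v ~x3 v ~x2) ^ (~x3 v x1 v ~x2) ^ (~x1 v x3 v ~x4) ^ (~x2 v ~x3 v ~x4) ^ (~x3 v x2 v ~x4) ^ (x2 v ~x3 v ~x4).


A pure literal appears in only one polarity across all clauses.
Pure literals: x4 (negative only).
Count = 1.

1


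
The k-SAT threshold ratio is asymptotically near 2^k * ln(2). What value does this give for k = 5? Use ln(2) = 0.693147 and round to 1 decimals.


Using the asymptotic formula: threshold ~ 2^k * ln(2).
2^5 = 32.
32 * 0.693147 = 22.2.

22.2


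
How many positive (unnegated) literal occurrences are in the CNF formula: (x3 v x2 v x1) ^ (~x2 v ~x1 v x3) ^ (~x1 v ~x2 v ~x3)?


Scan each clause for unnegated literals.
Clause 1: 3 positive; Clause 2: 1 positive; Clause 3: 0 positive.
Total positive literal occurrences = 4.

4


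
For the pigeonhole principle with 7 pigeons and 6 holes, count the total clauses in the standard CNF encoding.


The PHP encoding has two parts:
1) At-least-one-hole clauses: 7 (one per pigeon, each with 6 literals).
2) At-most-one-pigeon-per-hole clauses: 6 holes * C(7,2) = 6 * 21 = 126.
Total clauses = 7 + 126 = 133.

133


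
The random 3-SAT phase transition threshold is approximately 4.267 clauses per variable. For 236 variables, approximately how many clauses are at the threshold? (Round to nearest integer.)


The 3-SAT phase transition occurs at approximately 4.267 clauses per variable.
m = 4.267 * 236 = 1007.012.
Rounded to nearest integer: 1007.

1007


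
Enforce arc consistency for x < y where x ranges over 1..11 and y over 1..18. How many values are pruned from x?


For the constraint x < y, x needs a supporting value in y's domain.
x can be at most 17 (one less than y's maximum).
Valid x values from domain: 11 out of 11.
Pruned = 11 - 11 = 0.

0


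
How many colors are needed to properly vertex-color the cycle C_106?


A cycle on an even number of vertices is bipartite: alternate two colors around the cycle.
Since 106 is even, two colors suffice, and at least two are needed because the graph has edges.
Chromatic number = 2.

2


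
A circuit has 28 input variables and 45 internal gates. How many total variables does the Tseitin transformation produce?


The Tseitin transformation introduces one auxiliary variable per gate.
Total variables = inputs + gates = 28 + 45 = 73.

73


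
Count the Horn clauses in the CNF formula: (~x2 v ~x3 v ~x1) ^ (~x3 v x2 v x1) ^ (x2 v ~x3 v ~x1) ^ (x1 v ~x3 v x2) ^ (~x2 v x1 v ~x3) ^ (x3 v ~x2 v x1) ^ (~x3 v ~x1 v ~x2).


A Horn clause has at most one positive literal.
Clause 1: 0 positive lit(s) -> Horn
Clause 2: 2 positive lit(s) -> not Horn
Clause 3: 1 positive lit(s) -> Horn
Clause 4: 2 positive lit(s) -> not Horn
Clause 5: 1 positive lit(s) -> Horn
Clause 6: 2 positive lit(s) -> not Horn
Clause 7: 0 positive lit(s) -> Horn
Total Horn clauses = 4.

4


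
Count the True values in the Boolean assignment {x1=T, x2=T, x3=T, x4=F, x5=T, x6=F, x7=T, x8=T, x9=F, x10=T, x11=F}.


The weight is the number of variables assigned True.
True variables: x1, x2, x3, x5, x7, x8, x10.
Weight = 7.

7


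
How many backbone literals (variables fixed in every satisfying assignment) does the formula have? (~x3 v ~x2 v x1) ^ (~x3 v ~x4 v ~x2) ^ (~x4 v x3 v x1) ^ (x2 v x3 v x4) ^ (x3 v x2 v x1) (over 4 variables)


Find all satisfying assignments: 9 model(s).
Check which variables have the same value in every model.
No variable is fixed across all models.
Backbone size = 0.

0


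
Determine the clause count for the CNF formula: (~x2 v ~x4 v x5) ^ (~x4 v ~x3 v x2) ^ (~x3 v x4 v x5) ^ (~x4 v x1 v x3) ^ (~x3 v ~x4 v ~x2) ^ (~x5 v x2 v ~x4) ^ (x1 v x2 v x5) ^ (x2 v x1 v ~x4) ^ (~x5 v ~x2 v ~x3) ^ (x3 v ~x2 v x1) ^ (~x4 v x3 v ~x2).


Each group enclosed in parentheses joined by ^ is one clause.
Counting the conjuncts: 11 clauses.

11


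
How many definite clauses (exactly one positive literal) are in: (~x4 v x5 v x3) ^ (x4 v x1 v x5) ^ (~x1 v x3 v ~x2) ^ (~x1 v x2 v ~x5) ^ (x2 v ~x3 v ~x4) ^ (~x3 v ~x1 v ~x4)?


A definite clause has exactly one positive literal.
Clause 1: 2 positive -> not definite
Clause 2: 3 positive -> not definite
Clause 3: 1 positive -> definite
Clause 4: 1 positive -> definite
Clause 5: 1 positive -> definite
Clause 6: 0 positive -> not definite
Definite clause count = 3.

3


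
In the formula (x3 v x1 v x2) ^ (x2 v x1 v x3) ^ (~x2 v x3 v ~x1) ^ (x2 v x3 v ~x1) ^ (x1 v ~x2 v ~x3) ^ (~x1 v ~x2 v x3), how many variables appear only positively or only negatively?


A pure literal appears in only one polarity across all clauses.
No pure literals found.
Count = 0.

0


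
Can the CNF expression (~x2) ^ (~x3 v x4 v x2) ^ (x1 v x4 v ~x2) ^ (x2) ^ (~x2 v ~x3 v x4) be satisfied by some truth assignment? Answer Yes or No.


Check all 16 possible truth assignments.
Number of satisfying assignments found: 0.
The formula is unsatisfiable.

No


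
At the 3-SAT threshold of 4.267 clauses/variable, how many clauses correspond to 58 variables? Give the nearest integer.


The 3-SAT phase transition occurs at approximately 4.267 clauses per variable.
m = 4.267 * 58 = 247.486.
Rounded to nearest integer: 247.

247


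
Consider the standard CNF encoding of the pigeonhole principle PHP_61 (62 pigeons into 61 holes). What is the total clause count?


The PHP encoding has two parts:
1) At-least-one-hole clauses: 62 (one per pigeon, each with 61 literals).
2) At-most-one-pigeon-per-hole clauses: 61 holes * C(62,2) = 61 * 1891 = 115351.
Total clauses = 62 + 115351 = 115413.

115413


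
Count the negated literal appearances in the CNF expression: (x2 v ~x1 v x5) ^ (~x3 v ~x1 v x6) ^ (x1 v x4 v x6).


Scan each clause for negated literals.
Clause 1: 1 negative; Clause 2: 2 negative; Clause 3: 0 negative.
Total negative literal occurrences = 3.

3


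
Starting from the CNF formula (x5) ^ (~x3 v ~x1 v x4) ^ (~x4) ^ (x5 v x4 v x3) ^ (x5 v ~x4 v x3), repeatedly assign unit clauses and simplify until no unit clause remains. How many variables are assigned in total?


Unit propagation repeatedly assigns the literal in any unit clause, then simplifies.
Assignments in order: x5 = T, x4 = F.
No further unit clauses remain.
Total variables assigned = 2.

2


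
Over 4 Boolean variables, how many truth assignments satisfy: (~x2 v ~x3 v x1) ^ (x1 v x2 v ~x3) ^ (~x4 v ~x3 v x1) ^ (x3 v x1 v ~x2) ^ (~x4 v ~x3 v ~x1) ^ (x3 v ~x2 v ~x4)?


Enumerate all 16 truth assignments over 4 variables.
Test each against every clause.
Satisfying assignments found: 7.

7


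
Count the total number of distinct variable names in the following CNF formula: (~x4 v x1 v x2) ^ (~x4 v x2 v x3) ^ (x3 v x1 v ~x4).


Identify each distinct variable in the formula.
Variables found: x1, x2, x3, x4.
Total distinct variables = 4.

4


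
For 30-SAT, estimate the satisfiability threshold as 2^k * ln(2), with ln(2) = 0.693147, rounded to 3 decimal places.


Using the asymptotic formula: threshold ~ 2^k * ln(2).
2^30 = 1073741824.
1073741824 * 0.693147 = 744260924.08.

744260924.08


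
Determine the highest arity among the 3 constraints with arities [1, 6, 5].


The arities are: 1, 6, 5.
Scan for the maximum value.
Maximum arity = 6.

6


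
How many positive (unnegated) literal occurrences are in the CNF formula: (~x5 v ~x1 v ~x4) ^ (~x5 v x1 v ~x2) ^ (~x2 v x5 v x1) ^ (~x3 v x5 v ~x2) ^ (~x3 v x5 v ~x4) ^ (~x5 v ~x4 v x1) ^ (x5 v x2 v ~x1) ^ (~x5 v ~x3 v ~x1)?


Scan each clause for unnegated literals.
Clause 1: 0 positive; Clause 2: 1 positive; Clause 3: 2 positive; Clause 4: 1 positive; Clause 5: 1 positive; Clause 6: 1 positive; Clause 7: 2 positive; Clause 8: 0 positive.
Total positive literal occurrences = 8.

8


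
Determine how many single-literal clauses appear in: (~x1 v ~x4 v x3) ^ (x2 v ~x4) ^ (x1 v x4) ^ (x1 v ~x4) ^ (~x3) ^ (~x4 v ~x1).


A unit clause contains exactly one literal.
Unit clauses found: (~x3).
Count = 1.

1


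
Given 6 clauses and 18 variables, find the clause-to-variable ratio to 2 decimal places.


Clause-to-variable ratio = clauses / variables.
6 / 18 = 0.33.

0.33


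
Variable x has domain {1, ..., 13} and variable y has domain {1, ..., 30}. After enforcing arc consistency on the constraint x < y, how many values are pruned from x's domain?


For the constraint x < y, x needs a supporting value in y's domain.
x can be at most 29 (one less than y's maximum).
Valid x values from domain: 13 out of 13.
Pruned = 13 - 13 = 0.

0


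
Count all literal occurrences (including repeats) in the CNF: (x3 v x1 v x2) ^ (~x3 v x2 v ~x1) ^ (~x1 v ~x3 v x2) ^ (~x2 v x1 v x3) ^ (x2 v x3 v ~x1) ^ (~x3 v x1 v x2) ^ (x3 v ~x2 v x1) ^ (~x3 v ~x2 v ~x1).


Clause lengths: 3, 3, 3, 3, 3, 3, 3, 3.
Sum = 3 + 3 + 3 + 3 + 3 + 3 + 3 + 3 = 24.

24


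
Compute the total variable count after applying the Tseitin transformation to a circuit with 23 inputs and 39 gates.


The Tseitin transformation introduces one auxiliary variable per gate.
Total variables = inputs + gates = 23 + 39 = 62.

62


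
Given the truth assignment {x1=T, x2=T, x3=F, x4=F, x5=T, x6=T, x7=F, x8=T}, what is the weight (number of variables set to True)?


The weight is the number of variables assigned True.
True variables: x1, x2, x5, x6, x8.
Weight = 5.

5


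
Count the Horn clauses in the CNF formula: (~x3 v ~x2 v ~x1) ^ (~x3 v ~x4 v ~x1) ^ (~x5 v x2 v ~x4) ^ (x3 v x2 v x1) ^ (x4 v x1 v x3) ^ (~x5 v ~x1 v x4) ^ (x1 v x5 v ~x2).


A Horn clause has at most one positive literal.
Clause 1: 0 positive lit(s) -> Horn
Clause 2: 0 positive lit(s) -> Horn
Clause 3: 1 positive lit(s) -> Horn
Clause 4: 3 positive lit(s) -> not Horn
Clause 5: 3 positive lit(s) -> not Horn
Clause 6: 1 positive lit(s) -> Horn
Clause 7: 2 positive lit(s) -> not Horn
Total Horn clauses = 4.

4


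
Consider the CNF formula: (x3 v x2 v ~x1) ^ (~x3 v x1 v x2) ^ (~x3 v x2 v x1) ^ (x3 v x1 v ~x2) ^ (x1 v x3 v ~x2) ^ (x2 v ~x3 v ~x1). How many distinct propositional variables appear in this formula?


Identify each distinct variable in the formula.
Variables found: x1, x2, x3.
Total distinct variables = 3.

3


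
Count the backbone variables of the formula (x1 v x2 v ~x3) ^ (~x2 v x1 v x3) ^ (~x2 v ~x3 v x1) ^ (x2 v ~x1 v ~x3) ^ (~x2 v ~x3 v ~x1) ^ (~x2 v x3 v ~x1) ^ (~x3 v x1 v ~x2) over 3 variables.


Find all satisfying assignments: 2 model(s).
Check which variables have the same value in every model.
Fixed variables: x2=F, x3=F.
Backbone size = 2.

2


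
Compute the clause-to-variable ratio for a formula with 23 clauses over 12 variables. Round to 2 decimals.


Clause-to-variable ratio = clauses / variables.
23 / 12 = 1.92.

1.92


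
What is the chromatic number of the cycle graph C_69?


An odd cycle cannot be 2-colored: alternating two colors around the cycle returns to the start with a conflict.
Since 69 is odd, three colors are required (and three suffice).
Chromatic number = 3.

3


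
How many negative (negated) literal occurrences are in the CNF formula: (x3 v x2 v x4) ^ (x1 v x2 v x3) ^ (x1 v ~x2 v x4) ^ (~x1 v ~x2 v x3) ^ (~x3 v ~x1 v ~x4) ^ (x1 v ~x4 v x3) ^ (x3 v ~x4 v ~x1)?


Scan each clause for negated literals.
Clause 1: 0 negative; Clause 2: 0 negative; Clause 3: 1 negative; Clause 4: 2 negative; Clause 5: 3 negative; Clause 6: 1 negative; Clause 7: 2 negative.
Total negative literal occurrences = 9.

9


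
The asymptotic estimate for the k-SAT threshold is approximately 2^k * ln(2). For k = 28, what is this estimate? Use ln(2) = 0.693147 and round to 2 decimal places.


Using the asymptotic formula: threshold ~ 2^k * ln(2).
2^28 = 268435456.
268435456 * 0.693147 = 186065231.02.

186065231.02


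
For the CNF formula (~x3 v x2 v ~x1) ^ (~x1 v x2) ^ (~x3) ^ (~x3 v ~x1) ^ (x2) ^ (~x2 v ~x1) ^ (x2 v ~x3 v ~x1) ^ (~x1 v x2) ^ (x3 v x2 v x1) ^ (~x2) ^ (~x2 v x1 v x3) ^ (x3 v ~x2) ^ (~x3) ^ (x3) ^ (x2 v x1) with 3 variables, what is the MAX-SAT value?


Enumerate all 8 truth assignments.
For each, count how many of the 15 clauses are satisfied.
The formula is not fully satisfiable, so the maximum is below 15.
Maximum simultaneously satisfiable clauses = 12.

12


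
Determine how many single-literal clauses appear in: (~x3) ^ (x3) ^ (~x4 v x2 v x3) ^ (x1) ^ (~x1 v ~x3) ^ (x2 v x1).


A unit clause contains exactly one literal.
Unit clauses found: (~x3), (x3), (x1).
Count = 3.

3


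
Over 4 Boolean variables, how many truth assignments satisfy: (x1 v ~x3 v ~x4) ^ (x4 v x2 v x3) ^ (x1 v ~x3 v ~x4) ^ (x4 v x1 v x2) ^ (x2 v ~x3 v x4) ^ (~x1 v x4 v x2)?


Enumerate all 16 truth assignments over 4 variables.
Test each against every clause.
Satisfying assignments found: 10.

10


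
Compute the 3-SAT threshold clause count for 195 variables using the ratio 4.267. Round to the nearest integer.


The 3-SAT phase transition occurs at approximately 4.267 clauses per variable.
m = 4.267 * 195 = 832.065.
Rounded to nearest integer: 832.

832


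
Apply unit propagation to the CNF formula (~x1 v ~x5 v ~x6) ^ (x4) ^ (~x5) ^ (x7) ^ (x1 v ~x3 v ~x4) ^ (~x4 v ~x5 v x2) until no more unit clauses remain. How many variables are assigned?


Unit propagation repeatedly assigns the literal in any unit clause, then simplifies.
Assignments in order: x4 = T, x5 = F, x7 = T.
No further unit clauses remain.
Total variables assigned = 3.

3


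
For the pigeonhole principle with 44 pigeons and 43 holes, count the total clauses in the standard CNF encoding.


The PHP encoding has two parts:
1) At-least-one-hole clauses: 44 (one per pigeon, each with 43 literals).
2) At-most-one-pigeon-per-hole clauses: 43 holes * C(44,2) = 43 * 946 = 40678.
Total clauses = 44 + 40678 = 40722.

40722


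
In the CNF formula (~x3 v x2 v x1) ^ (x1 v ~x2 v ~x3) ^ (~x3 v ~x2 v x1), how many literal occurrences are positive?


Scan each clause for unnegated literals.
Clause 1: 2 positive; Clause 2: 1 positive; Clause 3: 1 positive.
Total positive literal occurrences = 4.

4


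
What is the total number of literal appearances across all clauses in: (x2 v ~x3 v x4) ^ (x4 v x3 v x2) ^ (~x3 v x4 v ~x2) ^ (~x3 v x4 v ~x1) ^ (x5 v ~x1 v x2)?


Clause lengths: 3, 3, 3, 3, 3.
Sum = 3 + 3 + 3 + 3 + 3 = 15.

15


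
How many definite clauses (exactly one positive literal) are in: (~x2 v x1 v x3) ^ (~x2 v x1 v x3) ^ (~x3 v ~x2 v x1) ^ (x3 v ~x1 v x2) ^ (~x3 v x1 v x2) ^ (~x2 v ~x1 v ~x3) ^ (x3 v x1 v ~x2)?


A definite clause has exactly one positive literal.
Clause 1: 2 positive -> not definite
Clause 2: 2 positive -> not definite
Clause 3: 1 positive -> definite
Clause 4: 2 positive -> not definite
Clause 5: 2 positive -> not definite
Clause 6: 0 positive -> not definite
Clause 7: 2 positive -> not definite
Definite clause count = 1.

1


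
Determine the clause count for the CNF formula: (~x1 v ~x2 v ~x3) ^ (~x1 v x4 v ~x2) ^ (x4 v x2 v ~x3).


Each group enclosed in parentheses joined by ^ is one clause.
Counting the conjuncts: 3 clauses.

3


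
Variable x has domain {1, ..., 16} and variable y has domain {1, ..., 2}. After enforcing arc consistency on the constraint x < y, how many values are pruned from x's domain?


For the constraint x < y, x needs a supporting value in y's domain.
x can be at most 1 (one less than y's maximum).
Valid x values from domain: 1 out of 16.
Pruned = 16 - 1 = 15.

15


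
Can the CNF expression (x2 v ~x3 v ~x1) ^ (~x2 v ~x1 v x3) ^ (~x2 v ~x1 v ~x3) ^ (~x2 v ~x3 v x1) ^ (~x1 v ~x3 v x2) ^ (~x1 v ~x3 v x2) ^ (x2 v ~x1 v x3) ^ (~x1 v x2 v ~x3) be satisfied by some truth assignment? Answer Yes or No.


Check all 8 possible truth assignments.
Number of satisfying assignments found: 3.
The formula is satisfiable.

Yes
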